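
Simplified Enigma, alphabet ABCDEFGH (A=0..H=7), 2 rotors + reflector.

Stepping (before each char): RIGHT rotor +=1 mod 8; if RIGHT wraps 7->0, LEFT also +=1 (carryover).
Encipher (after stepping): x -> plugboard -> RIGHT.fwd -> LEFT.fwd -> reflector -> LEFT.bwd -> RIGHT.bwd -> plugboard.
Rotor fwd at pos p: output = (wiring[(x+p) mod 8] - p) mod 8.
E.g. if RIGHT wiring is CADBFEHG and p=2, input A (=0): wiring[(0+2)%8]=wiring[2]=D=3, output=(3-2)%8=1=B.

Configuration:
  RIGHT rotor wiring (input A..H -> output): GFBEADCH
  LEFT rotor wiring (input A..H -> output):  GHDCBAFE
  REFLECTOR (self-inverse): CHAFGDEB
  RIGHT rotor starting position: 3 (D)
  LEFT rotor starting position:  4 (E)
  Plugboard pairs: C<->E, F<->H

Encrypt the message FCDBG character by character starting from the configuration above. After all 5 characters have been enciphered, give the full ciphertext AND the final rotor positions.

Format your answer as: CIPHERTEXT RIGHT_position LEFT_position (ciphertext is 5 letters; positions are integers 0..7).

Answer: GBBHH 0 5

Derivation:
Char 1 ('F'): step: R->4, L=4; F->plug->H->R->A->L->F->refl->D->L'->F->R'->G->plug->G
Char 2 ('C'): step: R->5, L=4; C->plug->E->R->A->L->F->refl->D->L'->F->R'->B->plug->B
Char 3 ('D'): step: R->6, L=4; D->plug->D->R->H->L->G->refl->E->L'->B->R'->B->plug->B
Char 4 ('B'): step: R->7, L=4; B->plug->B->R->H->L->G->refl->E->L'->B->R'->F->plug->H
Char 5 ('G'): step: R->0, L->5 (L advanced); G->plug->G->R->C->L->H->refl->B->L'->D->R'->F->plug->H
Final: ciphertext=GBBHH, RIGHT=0, LEFT=5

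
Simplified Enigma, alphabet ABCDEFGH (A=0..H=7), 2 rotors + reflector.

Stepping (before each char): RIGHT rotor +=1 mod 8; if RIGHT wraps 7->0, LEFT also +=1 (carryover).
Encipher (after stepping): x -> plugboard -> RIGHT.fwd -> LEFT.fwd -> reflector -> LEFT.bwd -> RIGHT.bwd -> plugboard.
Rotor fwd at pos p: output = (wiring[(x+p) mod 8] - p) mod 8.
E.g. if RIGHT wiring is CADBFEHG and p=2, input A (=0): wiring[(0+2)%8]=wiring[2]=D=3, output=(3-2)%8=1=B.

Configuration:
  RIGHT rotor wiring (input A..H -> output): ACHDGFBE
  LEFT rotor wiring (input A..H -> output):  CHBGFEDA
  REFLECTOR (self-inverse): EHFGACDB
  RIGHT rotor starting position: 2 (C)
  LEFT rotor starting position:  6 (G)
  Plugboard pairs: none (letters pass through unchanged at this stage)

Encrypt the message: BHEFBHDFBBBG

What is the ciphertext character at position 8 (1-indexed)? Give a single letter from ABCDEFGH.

Char 1 ('B'): step: R->3, L=6; B->plug->B->R->D->L->B->refl->H->L'->G->R'->D->plug->D
Char 2 ('H'): step: R->4, L=6; H->plug->H->R->H->L->G->refl->D->L'->E->R'->E->plug->E
Char 3 ('E'): step: R->5, L=6; E->plug->E->R->F->L->A->refl->E->L'->C->R'->F->plug->F
Char 4 ('F'): step: R->6, L=6; F->plug->F->R->F->L->A->refl->E->L'->C->R'->C->plug->C
Char 5 ('B'): step: R->7, L=6; B->plug->B->R->B->L->C->refl->F->L'->A->R'->D->plug->D
Char 6 ('H'): step: R->0, L->7 (L advanced); H->plug->H->R->E->L->H->refl->B->L'->A->R'->A->plug->A
Char 7 ('D'): step: R->1, L=7; D->plug->D->R->F->L->G->refl->D->L'->B->R'->A->plug->A
Char 8 ('F'): step: R->2, L=7; F->plug->F->R->C->L->A->refl->E->L'->H->R'->E->plug->E

E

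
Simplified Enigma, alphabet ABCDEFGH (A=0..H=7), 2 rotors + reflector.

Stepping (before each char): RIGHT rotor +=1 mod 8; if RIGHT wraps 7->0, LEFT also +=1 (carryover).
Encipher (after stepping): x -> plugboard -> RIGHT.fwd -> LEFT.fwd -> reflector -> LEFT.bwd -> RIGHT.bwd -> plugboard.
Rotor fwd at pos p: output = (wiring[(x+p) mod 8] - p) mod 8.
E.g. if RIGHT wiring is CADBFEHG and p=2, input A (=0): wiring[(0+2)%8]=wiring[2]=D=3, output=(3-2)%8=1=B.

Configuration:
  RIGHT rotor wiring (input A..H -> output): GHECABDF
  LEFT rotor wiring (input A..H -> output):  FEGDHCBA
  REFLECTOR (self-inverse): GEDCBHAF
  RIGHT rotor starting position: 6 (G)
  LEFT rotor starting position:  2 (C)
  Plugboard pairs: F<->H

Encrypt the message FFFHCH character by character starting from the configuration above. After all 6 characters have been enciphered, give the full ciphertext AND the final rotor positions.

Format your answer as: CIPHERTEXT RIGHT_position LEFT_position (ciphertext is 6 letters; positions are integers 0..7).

Answer: GBDBFG 4 3

Derivation:
Char 1 ('F'): step: R->7, L=2; F->plug->H->R->E->L->H->refl->F->L'->C->R'->G->plug->G
Char 2 ('F'): step: R->0, L->3 (L advanced); F->plug->H->R->F->L->C->refl->D->L'->H->R'->B->plug->B
Char 3 ('F'): step: R->1, L=3; F->plug->H->R->F->L->C->refl->D->L'->H->R'->D->plug->D
Char 4 ('H'): step: R->2, L=3; H->plug->F->R->D->L->G->refl->A->L'->A->R'->B->plug->B
Char 5 ('C'): step: R->3, L=3; C->plug->C->R->G->L->B->refl->E->L'->B->R'->H->plug->F
Char 6 ('H'): step: R->4, L=3; H->plug->F->R->D->L->G->refl->A->L'->A->R'->G->plug->G
Final: ciphertext=GBDBFG, RIGHT=4, LEFT=3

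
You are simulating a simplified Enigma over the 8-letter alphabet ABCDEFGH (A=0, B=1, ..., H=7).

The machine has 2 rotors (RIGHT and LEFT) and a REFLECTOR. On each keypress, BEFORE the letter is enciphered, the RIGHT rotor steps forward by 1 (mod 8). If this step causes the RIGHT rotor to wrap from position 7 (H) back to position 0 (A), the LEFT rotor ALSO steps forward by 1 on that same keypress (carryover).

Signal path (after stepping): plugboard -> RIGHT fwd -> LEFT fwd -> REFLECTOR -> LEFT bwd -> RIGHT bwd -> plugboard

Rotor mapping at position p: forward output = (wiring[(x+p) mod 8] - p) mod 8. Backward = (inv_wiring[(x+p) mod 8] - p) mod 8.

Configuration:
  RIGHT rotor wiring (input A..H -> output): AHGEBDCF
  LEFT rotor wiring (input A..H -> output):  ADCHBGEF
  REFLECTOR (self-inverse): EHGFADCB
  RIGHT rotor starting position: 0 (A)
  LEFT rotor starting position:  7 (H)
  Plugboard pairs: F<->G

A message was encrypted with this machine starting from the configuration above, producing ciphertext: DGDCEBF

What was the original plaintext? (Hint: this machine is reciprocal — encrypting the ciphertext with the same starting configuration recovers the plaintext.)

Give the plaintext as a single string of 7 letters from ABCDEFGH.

Answer: BCHDHFG

Derivation:
Char 1 ('D'): step: R->1, L=7; D->plug->D->R->A->L->G->refl->C->L'->F->R'->B->plug->B
Char 2 ('G'): step: R->2, L=7; G->plug->F->R->D->L->D->refl->F->L'->H->R'->C->plug->C
Char 3 ('D'): step: R->3, L=7; D->plug->D->R->H->L->F->refl->D->L'->D->R'->H->plug->H
Char 4 ('C'): step: R->4, L=7; C->plug->C->R->G->L->H->refl->B->L'->B->R'->D->plug->D
Char 5 ('E'): step: R->5, L=7; E->plug->E->R->C->L->E->refl->A->L'->E->R'->H->plug->H
Char 6 ('B'): step: R->6, L=7; B->plug->B->R->H->L->F->refl->D->L'->D->R'->G->plug->F
Char 7 ('F'): step: R->7, L=7; F->plug->G->R->E->L->A->refl->E->L'->C->R'->F->plug->G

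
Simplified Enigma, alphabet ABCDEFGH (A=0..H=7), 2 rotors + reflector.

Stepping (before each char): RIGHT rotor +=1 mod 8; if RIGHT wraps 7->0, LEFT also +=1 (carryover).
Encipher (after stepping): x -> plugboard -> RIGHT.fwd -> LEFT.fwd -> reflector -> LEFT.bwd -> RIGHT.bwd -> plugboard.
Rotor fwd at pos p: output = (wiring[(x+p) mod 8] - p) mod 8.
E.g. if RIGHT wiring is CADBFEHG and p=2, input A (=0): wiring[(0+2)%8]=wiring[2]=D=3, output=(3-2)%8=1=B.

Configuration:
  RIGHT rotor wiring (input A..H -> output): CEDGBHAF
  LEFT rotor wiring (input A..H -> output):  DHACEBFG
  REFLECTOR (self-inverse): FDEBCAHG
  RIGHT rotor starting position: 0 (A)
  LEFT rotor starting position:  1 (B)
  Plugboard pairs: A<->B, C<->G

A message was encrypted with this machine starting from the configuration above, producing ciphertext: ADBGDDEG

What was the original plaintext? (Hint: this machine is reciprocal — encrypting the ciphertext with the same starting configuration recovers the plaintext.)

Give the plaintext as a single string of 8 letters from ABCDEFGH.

Char 1 ('A'): step: R->1, L=1; A->plug->B->R->C->L->B->refl->D->L'->D->R'->A->plug->B
Char 2 ('D'): step: R->2, L=1; D->plug->D->R->F->L->E->refl->C->L'->H->R'->C->plug->G
Char 3 ('B'): step: R->3, L=1; B->plug->A->R->D->L->D->refl->B->L'->C->R'->E->plug->E
Char 4 ('G'): step: R->4, L=1; G->plug->C->R->E->L->A->refl->F->L'->G->R'->E->plug->E
Char 5 ('D'): step: R->5, L=1; D->plug->D->R->F->L->E->refl->C->L'->H->R'->E->plug->E
Char 6 ('D'): step: R->6, L=1; D->plug->D->R->G->L->F->refl->A->L'->E->R'->C->plug->G
Char 7 ('E'): step: R->7, L=1; E->plug->E->R->H->L->C->refl->E->L'->F->R'->C->plug->G
Char 8 ('G'): step: R->0, L->2 (L advanced); G->plug->C->R->D->L->H->refl->G->L'->A->R'->G->plug->C

Answer: BGEEEGGC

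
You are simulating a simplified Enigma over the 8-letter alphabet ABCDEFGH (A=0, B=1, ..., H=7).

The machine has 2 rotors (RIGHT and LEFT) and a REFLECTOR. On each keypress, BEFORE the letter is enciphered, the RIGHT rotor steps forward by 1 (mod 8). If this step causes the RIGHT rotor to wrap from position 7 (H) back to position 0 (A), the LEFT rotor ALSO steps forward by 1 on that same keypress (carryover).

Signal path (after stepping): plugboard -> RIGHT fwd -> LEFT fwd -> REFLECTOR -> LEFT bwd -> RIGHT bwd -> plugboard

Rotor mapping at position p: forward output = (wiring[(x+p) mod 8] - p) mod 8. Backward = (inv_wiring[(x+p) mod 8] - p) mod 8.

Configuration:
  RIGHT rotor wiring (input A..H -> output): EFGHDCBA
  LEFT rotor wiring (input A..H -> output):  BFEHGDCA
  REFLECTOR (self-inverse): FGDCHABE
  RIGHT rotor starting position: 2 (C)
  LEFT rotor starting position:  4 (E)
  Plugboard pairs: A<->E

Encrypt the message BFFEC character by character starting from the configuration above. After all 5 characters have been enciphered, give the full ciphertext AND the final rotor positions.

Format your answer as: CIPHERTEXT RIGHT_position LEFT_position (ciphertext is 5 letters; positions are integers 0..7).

Char 1 ('B'): step: R->3, L=4; B->plug->B->R->A->L->C->refl->D->L'->H->R'->C->plug->C
Char 2 ('F'): step: R->4, L=4; F->plug->F->R->B->L->H->refl->E->L'->D->R'->H->plug->H
Char 3 ('F'): step: R->5, L=4; F->plug->F->R->B->L->H->refl->E->L'->D->R'->C->plug->C
Char 4 ('E'): step: R->6, L=4; E->plug->A->R->D->L->E->refl->H->L'->B->R'->F->plug->F
Char 5 ('C'): step: R->7, L=4; C->plug->C->R->G->L->A->refl->F->L'->E->R'->F->plug->F
Final: ciphertext=CHCFF, RIGHT=7, LEFT=4

Answer: CHCFF 7 4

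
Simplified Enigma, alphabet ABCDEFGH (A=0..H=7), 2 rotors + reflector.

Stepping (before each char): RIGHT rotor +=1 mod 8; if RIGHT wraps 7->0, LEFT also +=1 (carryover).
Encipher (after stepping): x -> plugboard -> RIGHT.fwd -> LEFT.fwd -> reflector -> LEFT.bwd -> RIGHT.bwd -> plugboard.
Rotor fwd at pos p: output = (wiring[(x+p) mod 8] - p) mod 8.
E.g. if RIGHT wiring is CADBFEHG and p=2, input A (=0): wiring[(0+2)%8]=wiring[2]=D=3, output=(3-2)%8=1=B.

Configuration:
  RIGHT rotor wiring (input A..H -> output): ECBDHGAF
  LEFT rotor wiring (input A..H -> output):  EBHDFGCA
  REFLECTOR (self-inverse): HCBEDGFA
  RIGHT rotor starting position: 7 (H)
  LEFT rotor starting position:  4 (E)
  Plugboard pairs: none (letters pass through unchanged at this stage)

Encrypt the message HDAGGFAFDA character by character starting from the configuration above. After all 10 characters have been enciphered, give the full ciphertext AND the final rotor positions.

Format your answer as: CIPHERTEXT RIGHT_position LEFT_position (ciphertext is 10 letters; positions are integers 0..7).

Char 1 ('H'): step: R->0, L->5 (L advanced); H->plug->H->R->F->L->C->refl->B->L'->A->R'->G->plug->G
Char 2 ('D'): step: R->1, L=5; D->plug->D->R->G->L->G->refl->F->L'->B->R'->A->plug->A
Char 3 ('A'): step: R->2, L=5; A->plug->A->R->H->L->A->refl->H->L'->D->R'->F->plug->F
Char 4 ('G'): step: R->3, L=5; G->plug->G->R->H->L->A->refl->H->L'->D->R'->C->plug->C
Char 5 ('G'): step: R->4, L=5; G->plug->G->R->F->L->C->refl->B->L'->A->R'->E->plug->E
Char 6 ('F'): step: R->5, L=5; F->plug->F->R->E->L->E->refl->D->L'->C->R'->H->plug->H
Char 7 ('A'): step: R->6, L=5; A->plug->A->R->C->L->D->refl->E->L'->E->R'->D->plug->D
Char 8 ('F'): step: R->7, L=5; F->plug->F->R->A->L->B->refl->C->L'->F->R'->B->plug->B
Char 9 ('D'): step: R->0, L->6 (L advanced); D->plug->D->R->D->L->D->refl->E->L'->A->R'->G->plug->G
Char 10 ('A'): step: R->1, L=6; A->plug->A->R->B->L->C->refl->B->L'->E->R'->G->plug->G
Final: ciphertext=GAFCEHDBGG, RIGHT=1, LEFT=6

Answer: GAFCEHDBGG 1 6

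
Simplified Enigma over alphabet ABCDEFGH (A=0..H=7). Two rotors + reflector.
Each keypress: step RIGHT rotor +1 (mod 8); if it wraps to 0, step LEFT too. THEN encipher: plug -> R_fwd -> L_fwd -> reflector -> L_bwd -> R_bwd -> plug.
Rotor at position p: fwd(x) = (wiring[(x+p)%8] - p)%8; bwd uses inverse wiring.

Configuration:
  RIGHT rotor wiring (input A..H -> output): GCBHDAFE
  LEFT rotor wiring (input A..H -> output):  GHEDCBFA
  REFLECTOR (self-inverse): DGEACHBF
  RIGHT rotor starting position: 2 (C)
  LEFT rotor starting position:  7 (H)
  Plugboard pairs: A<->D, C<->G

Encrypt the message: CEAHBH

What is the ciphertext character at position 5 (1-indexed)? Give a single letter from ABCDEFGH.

Char 1 ('C'): step: R->3, L=7; C->plug->G->R->H->L->G->refl->B->L'->A->R'->B->plug->B
Char 2 ('E'): step: R->4, L=7; E->plug->E->R->C->L->A->refl->D->L'->F->R'->G->plug->C
Char 3 ('A'): step: R->5, L=7; A->plug->D->R->B->L->H->refl->F->L'->D->R'->A->plug->D
Char 4 ('H'): step: R->6, L=7; H->plug->H->R->C->L->A->refl->D->L'->F->R'->G->plug->C
Char 5 ('B'): step: R->7, L=7; B->plug->B->R->H->L->G->refl->B->L'->A->R'->E->plug->E

E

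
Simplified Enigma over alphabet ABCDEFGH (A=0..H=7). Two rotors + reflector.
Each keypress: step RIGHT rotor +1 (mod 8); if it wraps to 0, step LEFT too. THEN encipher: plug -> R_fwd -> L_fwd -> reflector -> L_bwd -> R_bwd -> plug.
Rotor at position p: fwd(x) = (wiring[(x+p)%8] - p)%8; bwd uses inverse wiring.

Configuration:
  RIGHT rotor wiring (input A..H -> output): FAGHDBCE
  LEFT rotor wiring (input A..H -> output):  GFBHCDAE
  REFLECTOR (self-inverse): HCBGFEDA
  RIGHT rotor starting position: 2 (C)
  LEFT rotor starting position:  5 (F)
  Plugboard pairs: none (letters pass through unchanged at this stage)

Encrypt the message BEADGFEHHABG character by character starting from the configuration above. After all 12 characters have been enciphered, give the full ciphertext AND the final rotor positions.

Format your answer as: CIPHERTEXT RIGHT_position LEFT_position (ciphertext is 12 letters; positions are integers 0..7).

Answer: EDGAFHBDFCDE 6 6

Derivation:
Char 1 ('B'): step: R->3, L=5; B->plug->B->R->A->L->G->refl->D->L'->B->R'->E->plug->E
Char 2 ('E'): step: R->4, L=5; E->plug->E->R->B->L->D->refl->G->L'->A->R'->D->plug->D
Char 3 ('A'): step: R->5, L=5; A->plug->A->R->E->L->A->refl->H->L'->C->R'->G->plug->G
Char 4 ('D'): step: R->6, L=5; D->plug->D->R->C->L->H->refl->A->L'->E->R'->A->plug->A
Char 5 ('G'): step: R->7, L=5; G->plug->G->R->C->L->H->refl->A->L'->E->R'->F->plug->F
Char 6 ('F'): step: R->0, L->6 (L advanced); F->plug->F->R->B->L->G->refl->D->L'->E->R'->H->plug->H
Char 7 ('E'): step: R->1, L=6; E->plug->E->R->A->L->C->refl->B->L'->F->R'->B->plug->B
Char 8 ('H'): step: R->2, L=6; H->plug->H->R->G->L->E->refl->F->L'->H->R'->D->plug->D
Char 9 ('H'): step: R->3, L=6; H->plug->H->R->D->L->H->refl->A->L'->C->R'->F->plug->F
Char 10 ('A'): step: R->4, L=6; A->plug->A->R->H->L->F->refl->E->L'->G->R'->C->plug->C
Char 11 ('B'): step: R->5, L=6; B->plug->B->R->F->L->B->refl->C->L'->A->R'->D->plug->D
Char 12 ('G'): step: R->6, L=6; G->plug->G->R->F->L->B->refl->C->L'->A->R'->E->plug->E
Final: ciphertext=EDGAFHBDFCDE, RIGHT=6, LEFT=6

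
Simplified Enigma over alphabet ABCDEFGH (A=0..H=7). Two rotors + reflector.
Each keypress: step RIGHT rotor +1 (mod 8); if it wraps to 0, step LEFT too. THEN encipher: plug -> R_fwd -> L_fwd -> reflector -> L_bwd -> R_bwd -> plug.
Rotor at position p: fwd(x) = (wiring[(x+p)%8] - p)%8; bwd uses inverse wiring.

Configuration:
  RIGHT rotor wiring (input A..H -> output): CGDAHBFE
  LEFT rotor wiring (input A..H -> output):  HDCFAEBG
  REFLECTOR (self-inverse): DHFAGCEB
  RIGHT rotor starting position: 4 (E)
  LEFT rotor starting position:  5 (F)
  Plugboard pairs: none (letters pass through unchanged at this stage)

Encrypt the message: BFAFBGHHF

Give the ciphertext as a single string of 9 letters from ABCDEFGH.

Answer: HDBDAAEGG

Derivation:
Char 1 ('B'): step: R->5, L=5; B->plug->B->R->A->L->H->refl->B->L'->C->R'->H->plug->H
Char 2 ('F'): step: R->6, L=5; F->plug->F->R->C->L->B->refl->H->L'->A->R'->D->plug->D
Char 3 ('A'): step: R->7, L=5; A->plug->A->R->F->L->F->refl->C->L'->D->R'->B->plug->B
Char 4 ('F'): step: R->0, L->6 (L advanced); F->plug->F->R->B->L->A->refl->D->L'->A->R'->D->plug->D
Char 5 ('B'): step: R->1, L=6; B->plug->B->R->C->L->B->refl->H->L'->F->R'->A->plug->A
Char 6 ('G'): step: R->2, L=6; G->plug->G->R->A->L->D->refl->A->L'->B->R'->A->plug->A
Char 7 ('H'): step: R->3, L=6; H->plug->H->R->A->L->D->refl->A->L'->B->R'->E->plug->E
Char 8 ('H'): step: R->4, L=6; H->plug->H->R->E->L->E->refl->G->L'->H->R'->G->plug->G
Char 9 ('F'): step: R->5, L=6; F->plug->F->R->G->L->C->refl->F->L'->D->R'->G->plug->G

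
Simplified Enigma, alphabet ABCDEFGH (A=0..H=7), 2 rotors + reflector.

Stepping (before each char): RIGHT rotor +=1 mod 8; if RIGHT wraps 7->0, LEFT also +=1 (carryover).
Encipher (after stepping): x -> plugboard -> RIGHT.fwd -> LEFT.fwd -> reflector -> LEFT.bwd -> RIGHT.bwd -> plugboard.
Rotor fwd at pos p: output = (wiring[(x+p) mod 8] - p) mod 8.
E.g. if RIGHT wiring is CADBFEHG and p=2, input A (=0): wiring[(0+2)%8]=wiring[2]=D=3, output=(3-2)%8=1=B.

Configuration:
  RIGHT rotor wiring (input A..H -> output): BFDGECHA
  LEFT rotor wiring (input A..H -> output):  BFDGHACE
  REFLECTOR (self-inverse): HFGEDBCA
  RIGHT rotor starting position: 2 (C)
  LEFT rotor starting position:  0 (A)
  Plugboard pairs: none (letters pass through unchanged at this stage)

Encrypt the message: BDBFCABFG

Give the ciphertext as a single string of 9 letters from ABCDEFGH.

Answer: HEHAGCCDE

Derivation:
Char 1 ('B'): step: R->3, L=0; B->plug->B->R->B->L->F->refl->B->L'->A->R'->H->plug->H
Char 2 ('D'): step: R->4, L=0; D->plug->D->R->E->L->H->refl->A->L'->F->R'->E->plug->E
Char 3 ('B'): step: R->5, L=0; B->plug->B->R->C->L->D->refl->E->L'->H->R'->H->plug->H
Char 4 ('F'): step: R->6, L=0; F->plug->F->R->A->L->B->refl->F->L'->B->R'->A->plug->A
Char 5 ('C'): step: R->7, L=0; C->plug->C->R->G->L->C->refl->G->L'->D->R'->G->plug->G
Char 6 ('A'): step: R->0, L->1 (L advanced); A->plug->A->R->B->L->C->refl->G->L'->D->R'->C->plug->C
Char 7 ('B'): step: R->1, L=1; B->plug->B->R->C->L->F->refl->B->L'->F->R'->C->plug->C
Char 8 ('F'): step: R->2, L=1; F->plug->F->R->G->L->D->refl->E->L'->A->R'->D->plug->D
Char 9 ('G'): step: R->3, L=1; G->plug->G->R->C->L->F->refl->B->L'->F->R'->E->plug->E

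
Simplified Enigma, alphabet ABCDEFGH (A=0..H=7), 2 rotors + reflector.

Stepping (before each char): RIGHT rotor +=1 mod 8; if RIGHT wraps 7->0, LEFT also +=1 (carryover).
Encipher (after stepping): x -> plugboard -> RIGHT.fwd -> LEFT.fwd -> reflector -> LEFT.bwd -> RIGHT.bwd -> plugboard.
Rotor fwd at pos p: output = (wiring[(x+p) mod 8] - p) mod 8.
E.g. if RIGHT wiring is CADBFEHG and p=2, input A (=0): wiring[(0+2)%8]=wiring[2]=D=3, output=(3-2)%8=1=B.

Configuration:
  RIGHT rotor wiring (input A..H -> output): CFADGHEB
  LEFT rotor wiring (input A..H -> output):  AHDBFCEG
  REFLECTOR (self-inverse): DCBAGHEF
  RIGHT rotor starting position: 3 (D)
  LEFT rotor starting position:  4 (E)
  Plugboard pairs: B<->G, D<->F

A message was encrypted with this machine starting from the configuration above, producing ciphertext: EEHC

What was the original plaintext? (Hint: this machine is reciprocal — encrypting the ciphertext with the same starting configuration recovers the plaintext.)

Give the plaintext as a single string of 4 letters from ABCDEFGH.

Char 1 ('E'): step: R->4, L=4; E->plug->E->R->G->L->H->refl->F->L'->H->R'->H->plug->H
Char 2 ('E'): step: R->5, L=4; E->plug->E->R->A->L->B->refl->C->L'->D->R'->F->plug->D
Char 3 ('H'): step: R->6, L=4; H->plug->H->R->B->L->G->refl->E->L'->E->R'->C->plug->C
Char 4 ('C'): step: R->7, L=4; C->plug->C->R->G->L->H->refl->F->L'->H->R'->F->plug->D

Answer: HDCD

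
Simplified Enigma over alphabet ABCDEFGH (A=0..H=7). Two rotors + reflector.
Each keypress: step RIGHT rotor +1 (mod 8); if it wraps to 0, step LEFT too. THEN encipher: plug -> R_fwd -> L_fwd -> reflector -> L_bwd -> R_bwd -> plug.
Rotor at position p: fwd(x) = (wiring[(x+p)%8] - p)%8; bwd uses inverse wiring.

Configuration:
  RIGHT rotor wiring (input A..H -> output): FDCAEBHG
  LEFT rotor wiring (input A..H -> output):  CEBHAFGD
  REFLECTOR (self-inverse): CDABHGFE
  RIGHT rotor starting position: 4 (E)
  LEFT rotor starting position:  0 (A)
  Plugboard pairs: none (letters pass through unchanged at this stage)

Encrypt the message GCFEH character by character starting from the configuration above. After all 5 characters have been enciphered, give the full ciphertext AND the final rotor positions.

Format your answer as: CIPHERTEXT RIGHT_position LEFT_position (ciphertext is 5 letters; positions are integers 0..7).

Answer: CFBBD 1 1

Derivation:
Char 1 ('G'): step: R->5, L=0; G->plug->G->R->D->L->H->refl->E->L'->B->R'->C->plug->C
Char 2 ('C'): step: R->6, L=0; C->plug->C->R->H->L->D->refl->B->L'->C->R'->F->plug->F
Char 3 ('F'): step: R->7, L=0; F->plug->F->R->F->L->F->refl->G->L'->G->R'->B->plug->B
Char 4 ('E'): step: R->0, L->1 (L advanced); E->plug->E->R->E->L->E->refl->H->L'->D->R'->B->plug->B
Char 5 ('H'): step: R->1, L=1; H->plug->H->R->E->L->E->refl->H->L'->D->R'->D->plug->D
Final: ciphertext=CFBBD, RIGHT=1, LEFT=1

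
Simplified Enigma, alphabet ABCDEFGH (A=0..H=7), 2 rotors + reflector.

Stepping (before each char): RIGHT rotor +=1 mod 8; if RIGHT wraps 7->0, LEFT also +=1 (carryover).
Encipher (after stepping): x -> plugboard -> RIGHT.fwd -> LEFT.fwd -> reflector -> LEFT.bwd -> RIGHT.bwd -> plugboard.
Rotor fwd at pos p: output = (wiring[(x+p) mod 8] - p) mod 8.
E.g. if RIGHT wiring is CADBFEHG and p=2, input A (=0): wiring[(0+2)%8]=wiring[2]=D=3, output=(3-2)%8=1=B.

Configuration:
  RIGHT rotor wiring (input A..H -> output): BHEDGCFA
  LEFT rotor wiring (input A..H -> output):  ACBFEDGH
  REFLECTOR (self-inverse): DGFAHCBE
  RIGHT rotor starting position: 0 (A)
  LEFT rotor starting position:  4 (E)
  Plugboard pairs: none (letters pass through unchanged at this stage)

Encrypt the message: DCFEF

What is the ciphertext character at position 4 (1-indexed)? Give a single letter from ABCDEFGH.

Char 1 ('D'): step: R->1, L=4; D->plug->D->R->F->L->G->refl->B->L'->H->R'->G->plug->G
Char 2 ('C'): step: R->2, L=4; C->plug->C->R->E->L->E->refl->H->L'->B->R'->B->plug->B
Char 3 ('F'): step: R->3, L=4; F->plug->F->R->G->L->F->refl->C->L'->C->R'->D->plug->D
Char 4 ('E'): step: R->4, L=4; E->plug->E->R->F->L->G->refl->B->L'->H->R'->H->plug->H

H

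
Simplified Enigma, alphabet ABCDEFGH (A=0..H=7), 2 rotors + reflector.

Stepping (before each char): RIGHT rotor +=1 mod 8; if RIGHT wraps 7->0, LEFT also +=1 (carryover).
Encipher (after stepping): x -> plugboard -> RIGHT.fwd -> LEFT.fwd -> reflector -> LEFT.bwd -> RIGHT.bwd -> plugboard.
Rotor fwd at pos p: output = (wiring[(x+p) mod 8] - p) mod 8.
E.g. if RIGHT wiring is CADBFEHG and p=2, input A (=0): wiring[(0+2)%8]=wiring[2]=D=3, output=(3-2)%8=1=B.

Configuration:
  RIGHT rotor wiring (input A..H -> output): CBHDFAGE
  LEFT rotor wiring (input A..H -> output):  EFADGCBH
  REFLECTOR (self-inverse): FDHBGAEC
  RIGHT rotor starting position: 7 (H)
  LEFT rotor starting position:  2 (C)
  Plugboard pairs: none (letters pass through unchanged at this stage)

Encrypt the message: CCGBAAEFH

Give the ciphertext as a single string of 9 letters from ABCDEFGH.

Answer: FBHGFEFCA

Derivation:
Char 1 ('C'): step: R->0, L->3 (L advanced); C->plug->C->R->H->L->F->refl->A->L'->A->R'->F->plug->F
Char 2 ('C'): step: R->1, L=3; C->plug->C->R->C->L->H->refl->C->L'->G->R'->B->plug->B
Char 3 ('G'): step: R->2, L=3; G->plug->G->R->A->L->A->refl->F->L'->H->R'->H->plug->H
Char 4 ('B'): step: R->3, L=3; B->plug->B->R->C->L->H->refl->C->L'->G->R'->G->plug->G
Char 5 ('A'): step: R->4, L=3; A->plug->A->R->B->L->D->refl->B->L'->F->R'->F->plug->F
Char 6 ('A'): step: R->5, L=3; A->plug->A->R->D->L->G->refl->E->L'->E->R'->E->plug->E
Char 7 ('E'): step: R->6, L=3; E->plug->E->R->B->L->D->refl->B->L'->F->R'->F->plug->F
Char 8 ('F'): step: R->7, L=3; F->plug->F->R->G->L->C->refl->H->L'->C->R'->C->plug->C
Char 9 ('H'): step: R->0, L->4 (L advanced); H->plug->H->R->E->L->A->refl->F->L'->C->R'->A->plug->A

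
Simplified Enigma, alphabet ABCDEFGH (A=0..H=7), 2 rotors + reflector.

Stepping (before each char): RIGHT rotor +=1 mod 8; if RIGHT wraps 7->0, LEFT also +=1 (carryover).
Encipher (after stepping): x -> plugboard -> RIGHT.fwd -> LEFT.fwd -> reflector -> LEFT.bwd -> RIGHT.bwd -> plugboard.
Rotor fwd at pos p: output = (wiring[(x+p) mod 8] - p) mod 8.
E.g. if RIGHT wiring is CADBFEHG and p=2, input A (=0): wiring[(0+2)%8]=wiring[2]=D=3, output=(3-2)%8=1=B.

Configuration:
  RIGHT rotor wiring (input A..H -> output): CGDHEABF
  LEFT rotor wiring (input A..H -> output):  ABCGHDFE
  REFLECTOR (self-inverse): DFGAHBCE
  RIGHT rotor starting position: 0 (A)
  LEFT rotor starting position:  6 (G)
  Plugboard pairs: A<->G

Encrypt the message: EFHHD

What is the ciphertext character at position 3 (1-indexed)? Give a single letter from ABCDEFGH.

Char 1 ('E'): step: R->1, L=6; E->plug->E->R->H->L->F->refl->B->L'->G->R'->C->plug->C
Char 2 ('F'): step: R->2, L=6; F->plug->F->R->D->L->D->refl->A->L'->F->R'->B->plug->B
Char 3 ('H'): step: R->3, L=6; H->plug->H->R->A->L->H->refl->E->L'->E->R'->A->plug->G

G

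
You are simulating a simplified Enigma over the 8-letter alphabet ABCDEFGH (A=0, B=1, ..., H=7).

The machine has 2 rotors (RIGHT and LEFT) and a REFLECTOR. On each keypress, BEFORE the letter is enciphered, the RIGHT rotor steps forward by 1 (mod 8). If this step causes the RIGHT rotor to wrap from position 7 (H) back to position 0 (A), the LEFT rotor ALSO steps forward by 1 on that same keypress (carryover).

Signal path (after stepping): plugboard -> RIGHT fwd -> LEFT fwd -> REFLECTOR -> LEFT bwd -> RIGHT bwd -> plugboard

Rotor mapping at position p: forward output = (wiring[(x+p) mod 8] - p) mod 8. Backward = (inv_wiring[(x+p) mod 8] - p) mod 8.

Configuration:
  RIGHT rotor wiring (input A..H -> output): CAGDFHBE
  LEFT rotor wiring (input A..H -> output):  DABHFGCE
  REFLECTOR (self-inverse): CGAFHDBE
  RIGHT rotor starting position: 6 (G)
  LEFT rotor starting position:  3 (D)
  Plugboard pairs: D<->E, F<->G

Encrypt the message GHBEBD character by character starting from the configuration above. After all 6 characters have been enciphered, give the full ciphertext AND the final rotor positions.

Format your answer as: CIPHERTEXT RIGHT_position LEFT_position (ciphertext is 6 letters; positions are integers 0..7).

Char 1 ('G'): step: R->7, L=3; G->plug->F->R->G->L->F->refl->D->L'->C->R'->H->plug->H
Char 2 ('H'): step: R->0, L->4 (L advanced); H->plug->H->R->E->L->H->refl->E->L'->F->R'->E->plug->D
Char 3 ('B'): step: R->1, L=4; B->plug->B->R->F->L->E->refl->H->L'->E->R'->D->plug->E
Char 4 ('E'): step: R->2, L=4; E->plug->D->R->F->L->E->refl->H->L'->E->R'->A->plug->A
Char 5 ('B'): step: R->3, L=4; B->plug->B->R->C->L->G->refl->B->L'->A->R'->A->plug->A
Char 6 ('D'): step: R->4, L=4; D->plug->E->R->G->L->F->refl->D->L'->H->R'->H->plug->H
Final: ciphertext=HDEAAH, RIGHT=4, LEFT=4

Answer: HDEAAH 4 4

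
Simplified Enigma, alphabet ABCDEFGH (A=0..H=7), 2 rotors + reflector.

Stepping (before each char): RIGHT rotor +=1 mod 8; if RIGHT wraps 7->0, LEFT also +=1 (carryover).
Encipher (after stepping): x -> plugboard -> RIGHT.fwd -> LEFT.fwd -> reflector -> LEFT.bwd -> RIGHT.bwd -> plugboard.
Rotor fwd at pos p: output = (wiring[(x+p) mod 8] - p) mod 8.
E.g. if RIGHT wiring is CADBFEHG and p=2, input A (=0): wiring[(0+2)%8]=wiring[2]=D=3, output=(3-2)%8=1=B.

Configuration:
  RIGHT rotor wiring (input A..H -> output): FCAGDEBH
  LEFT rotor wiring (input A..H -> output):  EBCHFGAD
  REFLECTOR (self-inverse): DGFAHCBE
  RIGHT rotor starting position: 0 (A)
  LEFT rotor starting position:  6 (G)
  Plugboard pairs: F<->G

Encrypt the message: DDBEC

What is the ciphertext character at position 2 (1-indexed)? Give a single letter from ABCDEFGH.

Char 1 ('D'): step: R->1, L=6; D->plug->D->R->C->L->G->refl->B->L'->F->R'->C->plug->C
Char 2 ('D'): step: R->2, L=6; D->plug->D->R->C->L->G->refl->B->L'->F->R'->F->plug->G

G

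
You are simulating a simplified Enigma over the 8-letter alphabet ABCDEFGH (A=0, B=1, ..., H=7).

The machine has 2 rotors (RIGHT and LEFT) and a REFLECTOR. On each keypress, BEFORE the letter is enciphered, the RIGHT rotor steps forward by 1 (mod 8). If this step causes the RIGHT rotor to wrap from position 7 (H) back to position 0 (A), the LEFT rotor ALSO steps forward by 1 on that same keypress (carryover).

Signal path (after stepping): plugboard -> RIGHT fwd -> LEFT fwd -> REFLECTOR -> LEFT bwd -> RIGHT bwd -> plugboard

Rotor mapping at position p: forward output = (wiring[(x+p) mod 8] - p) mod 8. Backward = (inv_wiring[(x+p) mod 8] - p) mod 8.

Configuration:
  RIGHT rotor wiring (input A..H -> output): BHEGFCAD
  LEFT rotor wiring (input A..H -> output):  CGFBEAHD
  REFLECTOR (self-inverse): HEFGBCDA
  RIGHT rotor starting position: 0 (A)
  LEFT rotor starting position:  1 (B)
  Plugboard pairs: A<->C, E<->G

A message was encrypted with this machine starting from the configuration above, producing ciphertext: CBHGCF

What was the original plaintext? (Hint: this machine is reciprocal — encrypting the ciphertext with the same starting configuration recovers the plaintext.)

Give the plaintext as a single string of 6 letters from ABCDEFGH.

Answer: HCAFBG

Derivation:
Char 1 ('C'): step: R->1, L=1; C->plug->A->R->G->L->C->refl->F->L'->A->R'->H->plug->H
Char 2 ('B'): step: R->2, L=1; B->plug->B->R->E->L->H->refl->A->L'->C->R'->A->plug->C
Char 3 ('H'): step: R->3, L=1; H->plug->H->R->B->L->E->refl->B->L'->H->R'->C->plug->A
Char 4 ('G'): step: R->4, L=1; G->plug->E->R->F->L->G->refl->D->L'->D->R'->F->plug->F
Char 5 ('C'): step: R->5, L=1; C->plug->A->R->F->L->G->refl->D->L'->D->R'->B->plug->B
Char 6 ('F'): step: R->6, L=1; F->plug->F->R->A->L->F->refl->C->L'->G->R'->E->plug->G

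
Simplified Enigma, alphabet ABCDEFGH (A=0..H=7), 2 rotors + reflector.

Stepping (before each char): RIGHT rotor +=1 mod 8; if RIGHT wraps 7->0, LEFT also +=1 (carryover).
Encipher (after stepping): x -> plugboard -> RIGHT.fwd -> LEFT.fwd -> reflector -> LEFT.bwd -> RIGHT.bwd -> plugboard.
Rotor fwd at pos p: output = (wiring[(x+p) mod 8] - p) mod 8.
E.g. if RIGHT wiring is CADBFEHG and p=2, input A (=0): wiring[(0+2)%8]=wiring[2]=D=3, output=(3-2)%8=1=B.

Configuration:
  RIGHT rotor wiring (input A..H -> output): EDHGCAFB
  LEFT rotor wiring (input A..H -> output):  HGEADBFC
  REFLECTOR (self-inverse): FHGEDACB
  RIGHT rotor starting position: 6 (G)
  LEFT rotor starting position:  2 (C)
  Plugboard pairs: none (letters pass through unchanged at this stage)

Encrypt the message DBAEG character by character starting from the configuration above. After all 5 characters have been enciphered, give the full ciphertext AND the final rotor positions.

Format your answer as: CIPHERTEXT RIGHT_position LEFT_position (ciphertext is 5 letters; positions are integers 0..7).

Char 1 ('D'): step: R->7, L=2; D->plug->D->R->A->L->C->refl->G->L'->B->R'->G->plug->G
Char 2 ('B'): step: R->0, L->3 (L advanced); B->plug->B->R->D->L->C->refl->G->L'->C->R'->E->plug->E
Char 3 ('A'): step: R->1, L=3; A->plug->A->R->C->L->G->refl->C->L'->D->R'->H->plug->H
Char 4 ('E'): step: R->2, L=3; E->plug->E->R->D->L->C->refl->G->L'->C->R'->G->plug->G
Char 5 ('G'): step: R->3, L=3; G->plug->G->R->A->L->F->refl->A->L'->B->R'->F->plug->F
Final: ciphertext=GEHGF, RIGHT=3, LEFT=3

Answer: GEHGF 3 3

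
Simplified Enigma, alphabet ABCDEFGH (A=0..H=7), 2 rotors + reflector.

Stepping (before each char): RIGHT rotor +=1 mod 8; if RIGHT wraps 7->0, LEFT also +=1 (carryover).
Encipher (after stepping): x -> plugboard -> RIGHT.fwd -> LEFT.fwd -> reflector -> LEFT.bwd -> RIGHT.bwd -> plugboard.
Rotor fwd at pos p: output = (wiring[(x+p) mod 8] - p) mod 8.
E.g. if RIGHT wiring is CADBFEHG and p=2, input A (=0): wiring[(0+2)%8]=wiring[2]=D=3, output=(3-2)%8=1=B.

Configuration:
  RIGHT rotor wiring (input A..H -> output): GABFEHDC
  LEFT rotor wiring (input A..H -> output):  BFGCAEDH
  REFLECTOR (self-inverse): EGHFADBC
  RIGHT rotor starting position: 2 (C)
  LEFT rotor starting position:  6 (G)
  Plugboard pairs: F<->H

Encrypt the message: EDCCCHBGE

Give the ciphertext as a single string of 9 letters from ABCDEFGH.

Char 1 ('E'): step: R->3, L=6; E->plug->E->R->H->L->G->refl->B->L'->B->R'->B->plug->B
Char 2 ('D'): step: R->4, L=6; D->plug->D->R->G->L->C->refl->H->L'->D->R'->B->plug->B
Char 3 ('C'): step: R->5, L=6; C->plug->C->R->F->L->E->refl->A->L'->E->R'->F->plug->H
Char 4 ('C'): step: R->6, L=6; C->plug->C->R->A->L->F->refl->D->L'->C->R'->D->plug->D
Char 5 ('C'): step: R->7, L=6; C->plug->C->R->B->L->B->refl->G->L'->H->R'->B->plug->B
Char 6 ('H'): step: R->0, L->7 (L advanced); H->plug->F->R->H->L->E->refl->A->L'->A->R'->B->plug->B
Char 7 ('B'): step: R->1, L=7; B->plug->B->R->A->L->A->refl->E->L'->H->R'->A->plug->A
Char 8 ('G'): step: R->2, L=7; G->plug->G->R->E->L->D->refl->F->L'->G->R'->H->plug->F
Char 9 ('E'): step: R->3, L=7; E->plug->E->R->H->L->E->refl->A->L'->A->R'->D->plug->D

Answer: BBHDBBAFD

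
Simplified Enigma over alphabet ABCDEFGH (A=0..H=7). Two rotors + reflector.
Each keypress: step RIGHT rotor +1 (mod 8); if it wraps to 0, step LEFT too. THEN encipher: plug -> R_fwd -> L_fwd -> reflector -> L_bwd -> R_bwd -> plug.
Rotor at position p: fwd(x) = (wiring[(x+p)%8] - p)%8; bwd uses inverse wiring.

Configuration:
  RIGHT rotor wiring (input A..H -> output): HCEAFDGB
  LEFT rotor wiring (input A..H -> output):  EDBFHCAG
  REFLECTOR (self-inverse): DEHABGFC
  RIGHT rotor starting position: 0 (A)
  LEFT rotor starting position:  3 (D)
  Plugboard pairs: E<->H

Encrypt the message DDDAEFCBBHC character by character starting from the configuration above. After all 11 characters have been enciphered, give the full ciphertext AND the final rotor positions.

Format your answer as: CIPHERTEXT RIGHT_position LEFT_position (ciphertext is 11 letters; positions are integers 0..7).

Answer: EGGDDAEAFEF 3 4

Derivation:
Char 1 ('D'): step: R->1, L=3; D->plug->D->R->E->L->D->refl->A->L'->G->R'->H->plug->E
Char 2 ('D'): step: R->2, L=3; D->plug->D->R->B->L->E->refl->B->L'->F->R'->G->plug->G
Char 3 ('D'): step: R->3, L=3; D->plug->D->R->D->L->F->refl->G->L'->H->R'->G->plug->G
Char 4 ('A'): step: R->4, L=3; A->plug->A->R->B->L->E->refl->B->L'->F->R'->D->plug->D
Char 5 ('E'): step: R->5, L=3; E->plug->H->R->A->L->C->refl->H->L'->C->R'->D->plug->D
Char 6 ('F'): step: R->6, L=3; F->plug->F->R->C->L->H->refl->C->L'->A->R'->A->plug->A
Char 7 ('C'): step: R->7, L=3; C->plug->C->R->D->L->F->refl->G->L'->H->R'->H->plug->E
Char 8 ('B'): step: R->0, L->4 (L advanced); B->plug->B->R->C->L->E->refl->B->L'->H->R'->A->plug->A
Char 9 ('B'): step: R->1, L=4; B->plug->B->R->D->L->C->refl->H->L'->F->R'->F->plug->F
Char 10 ('H'): step: R->2, L=4; H->plug->E->R->E->L->A->refl->D->L'->A->R'->H->plug->E
Char 11 ('C'): step: R->3, L=4; C->plug->C->R->A->L->D->refl->A->L'->E->R'->F->plug->F
Final: ciphertext=EGGDDAEAFEF, RIGHT=3, LEFT=4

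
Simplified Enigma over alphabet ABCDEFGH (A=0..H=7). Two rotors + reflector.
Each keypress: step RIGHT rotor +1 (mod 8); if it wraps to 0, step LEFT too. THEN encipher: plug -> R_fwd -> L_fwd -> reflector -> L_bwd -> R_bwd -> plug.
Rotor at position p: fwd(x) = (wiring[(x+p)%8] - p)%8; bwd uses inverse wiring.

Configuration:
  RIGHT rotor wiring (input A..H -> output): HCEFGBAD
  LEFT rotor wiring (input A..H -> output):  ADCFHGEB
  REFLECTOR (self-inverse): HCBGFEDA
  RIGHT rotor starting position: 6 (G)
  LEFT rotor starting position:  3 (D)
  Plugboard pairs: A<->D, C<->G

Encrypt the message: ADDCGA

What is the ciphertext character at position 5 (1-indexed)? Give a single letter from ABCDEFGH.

Char 1 ('A'): step: R->7, L=3; A->plug->D->R->F->L->F->refl->E->L'->B->R'->H->plug->H
Char 2 ('D'): step: R->0, L->4 (L advanced); D->plug->A->R->H->L->B->refl->C->L'->B->R'->F->plug->F
Char 3 ('D'): step: R->1, L=4; D->plug->A->R->B->L->C->refl->B->L'->H->R'->F->plug->F
Char 4 ('C'): step: R->2, L=4; C->plug->G->R->F->L->H->refl->A->L'->C->R'->A->plug->D
Char 5 ('G'): step: R->3, L=4; G->plug->C->R->G->L->G->refl->D->L'->A->R'->E->plug->E

E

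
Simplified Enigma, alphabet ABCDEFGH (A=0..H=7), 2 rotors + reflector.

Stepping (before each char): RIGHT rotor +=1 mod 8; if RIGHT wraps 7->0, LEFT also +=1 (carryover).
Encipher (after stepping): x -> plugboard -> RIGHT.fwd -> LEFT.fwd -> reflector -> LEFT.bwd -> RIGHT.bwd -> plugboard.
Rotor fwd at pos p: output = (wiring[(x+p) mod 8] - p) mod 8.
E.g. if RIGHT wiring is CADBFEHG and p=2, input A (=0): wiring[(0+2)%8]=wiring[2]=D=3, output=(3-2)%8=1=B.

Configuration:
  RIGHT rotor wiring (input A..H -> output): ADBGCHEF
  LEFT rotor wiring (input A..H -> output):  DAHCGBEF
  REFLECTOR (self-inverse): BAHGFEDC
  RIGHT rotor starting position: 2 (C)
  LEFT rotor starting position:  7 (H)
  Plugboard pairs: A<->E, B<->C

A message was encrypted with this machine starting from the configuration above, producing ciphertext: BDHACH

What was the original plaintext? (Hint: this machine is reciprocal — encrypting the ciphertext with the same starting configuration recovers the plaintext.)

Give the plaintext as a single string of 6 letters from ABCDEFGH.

Answer: GFABAB

Derivation:
Char 1 ('B'): step: R->3, L=7; B->plug->C->R->E->L->D->refl->G->L'->A->R'->G->plug->G
Char 2 ('D'): step: R->4, L=7; D->plug->D->R->B->L->E->refl->F->L'->H->R'->F->plug->F
Char 3 ('H'): step: R->5, L=7; H->plug->H->R->F->L->H->refl->C->L'->G->R'->E->plug->A
Char 4 ('A'): step: R->6, L=7; A->plug->E->R->D->L->A->refl->B->L'->C->R'->C->plug->B
Char 5 ('C'): step: R->7, L=7; C->plug->B->R->B->L->E->refl->F->L'->H->R'->E->plug->A
Char 6 ('H'): step: R->0, L->0 (L advanced); H->plug->H->R->F->L->B->refl->A->L'->B->R'->C->plug->B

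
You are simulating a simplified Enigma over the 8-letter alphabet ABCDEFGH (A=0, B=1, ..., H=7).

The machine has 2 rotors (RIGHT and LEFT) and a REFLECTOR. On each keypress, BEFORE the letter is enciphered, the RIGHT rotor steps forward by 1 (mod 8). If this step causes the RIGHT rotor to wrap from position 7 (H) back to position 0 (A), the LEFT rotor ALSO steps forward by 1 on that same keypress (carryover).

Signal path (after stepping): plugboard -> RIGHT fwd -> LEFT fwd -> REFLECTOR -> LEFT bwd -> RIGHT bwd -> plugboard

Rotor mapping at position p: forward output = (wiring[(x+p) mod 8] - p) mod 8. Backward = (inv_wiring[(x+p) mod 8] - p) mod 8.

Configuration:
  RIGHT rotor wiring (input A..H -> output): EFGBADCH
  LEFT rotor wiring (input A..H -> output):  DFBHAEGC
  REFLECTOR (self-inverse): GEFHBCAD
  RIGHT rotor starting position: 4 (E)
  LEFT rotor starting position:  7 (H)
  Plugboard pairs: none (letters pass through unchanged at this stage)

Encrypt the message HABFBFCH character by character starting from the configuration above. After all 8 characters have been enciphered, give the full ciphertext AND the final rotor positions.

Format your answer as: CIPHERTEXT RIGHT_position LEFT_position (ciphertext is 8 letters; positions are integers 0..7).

Char 1 ('H'): step: R->5, L=7; H->plug->H->R->D->L->C->refl->F->L'->G->R'->A->plug->A
Char 2 ('A'): step: R->6, L=7; A->plug->A->R->E->L->A->refl->G->L'->C->R'->G->plug->G
Char 3 ('B'): step: R->7, L=7; B->plug->B->R->F->L->B->refl->E->L'->B->R'->F->plug->F
Char 4 ('F'): step: R->0, L->0 (L advanced); F->plug->F->R->D->L->H->refl->D->L'->A->R'->E->plug->E
Char 5 ('B'): step: R->1, L=0; B->plug->B->R->F->L->E->refl->B->L'->C->R'->E->plug->E
Char 6 ('F'): step: R->2, L=0; F->plug->F->R->F->L->E->refl->B->L'->C->R'->G->plug->G
Char 7 ('C'): step: R->3, L=0; C->plug->C->R->A->L->D->refl->H->L'->D->R'->H->plug->H
Char 8 ('H'): step: R->4, L=0; H->plug->H->R->F->L->E->refl->B->L'->C->R'->G->plug->G
Final: ciphertext=AGFEEGHG, RIGHT=4, LEFT=0

Answer: AGFEEGHG 4 0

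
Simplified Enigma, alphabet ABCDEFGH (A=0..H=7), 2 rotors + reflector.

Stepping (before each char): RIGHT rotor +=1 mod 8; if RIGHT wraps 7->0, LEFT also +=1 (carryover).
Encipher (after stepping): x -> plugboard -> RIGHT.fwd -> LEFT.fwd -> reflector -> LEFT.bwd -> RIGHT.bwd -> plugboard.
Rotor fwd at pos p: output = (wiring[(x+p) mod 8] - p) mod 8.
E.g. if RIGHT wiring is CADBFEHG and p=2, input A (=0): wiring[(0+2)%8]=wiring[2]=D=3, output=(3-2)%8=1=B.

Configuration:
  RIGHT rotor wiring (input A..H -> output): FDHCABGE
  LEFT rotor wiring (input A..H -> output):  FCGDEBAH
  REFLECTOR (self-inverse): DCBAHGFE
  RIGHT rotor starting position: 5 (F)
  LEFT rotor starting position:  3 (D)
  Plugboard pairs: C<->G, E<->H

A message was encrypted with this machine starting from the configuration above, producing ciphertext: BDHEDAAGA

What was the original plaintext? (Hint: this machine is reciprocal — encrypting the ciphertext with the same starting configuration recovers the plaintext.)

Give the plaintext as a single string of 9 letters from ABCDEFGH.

Char 1 ('B'): step: R->6, L=3; B->plug->B->R->G->L->H->refl->E->L'->E->R'->F->plug->F
Char 2 ('D'): step: R->7, L=3; D->plug->D->R->A->L->A->refl->D->L'->H->R'->H->plug->E
Char 3 ('H'): step: R->0, L->4 (L advanced); H->plug->E->R->A->L->A->refl->D->L'->D->R'->B->plug->B
Char 4 ('E'): step: R->1, L=4; E->plug->H->R->E->L->B->refl->C->L'->G->R'->B->plug->B
Char 5 ('D'): step: R->2, L=4; D->plug->D->R->H->L->H->refl->E->L'->C->R'->F->plug->F
Char 6 ('A'): step: R->3, L=4; A->plug->A->R->H->L->H->refl->E->L'->C->R'->F->plug->F
Char 7 ('A'): step: R->4, L=4; A->plug->A->R->E->L->B->refl->C->L'->G->R'->H->plug->E
Char 8 ('G'): step: R->5, L=4; G->plug->C->R->H->L->H->refl->E->L'->C->R'->F->plug->F
Char 9 ('A'): step: R->6, L=4; A->plug->A->R->A->L->A->refl->D->L'->D->R'->H->plug->E

Answer: FEBBFFEFE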